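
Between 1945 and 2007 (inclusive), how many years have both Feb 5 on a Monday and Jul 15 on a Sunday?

8

Check each year's weekday for Feb 5 and Jul 15:
  1945: Mon/Sun ✓  1946: Tue/Mon  1947: Wed/Tue  1948: Thu/Thu  1949: Sat/Fri  1950: Sun/Sat  1951: Mon/Sun ✓  1952: Tue/Tue  1953: Thu/Wed  1954: Fri/Thu  1955: Sat/Fri  1956: Sun/Sun  1957: Tue/Mon  1958: Wed/Tue  …(35 more)…  1994: Sat/Fri  1995: Sun/Sat  1996: Mon/Mon  1997: Wed/Tue  1998: Thu/Wed  1999: Fri/Thu  2000: Sat/Sat  2001: Mon/Sun ✓  2002: Tue/Mon  2003: Wed/Tue  2004: Thu/Thu  2005: Sat/Fri  2006: Sun/Sat  2007: Mon/Sun ✓
Both conditions hold in: 1945, 1951, 1962, 1973, 1979, 1990, 2001, 2007 — 8.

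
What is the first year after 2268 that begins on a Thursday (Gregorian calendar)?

2274

Jan 1 advances by 2 weekdays after a leap year and by 1 after a common year.
2268: Jan 1 is Wednesday (leap).
2269: Friday
2270: Saturday
2271: Sunday
2272: Monday (leap)
2273: Wednesday
2274: Thursday
2274 begins on a Thursday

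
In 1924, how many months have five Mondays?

A month of length L has five Mondays iff its first Monday is on day ≤ L−28 (so day 1–3 in a 31-day month, 1–2 in a 30-day month, day 1 in a leap February).
Checking each month of 1924: Jan starts Tue (31d); Feb starts Fri (29d); Mar starts Sat (31d) ✓; Apr starts Tue (30d); May starts Thu (31d); Jun starts Sun (30d) ✓; Jul starts Tue (31d); Aug starts Fri (31d); Sep starts Mon (30d) ✓; Oct starts Wed (31d); Nov starts Sat (30d); Dec starts Mon (31d) ✓.
Five-Monday months: March, June, September, December → 4.

4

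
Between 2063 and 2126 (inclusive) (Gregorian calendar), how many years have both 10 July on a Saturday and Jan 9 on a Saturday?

8

Check each year's weekday for 10 July and Jan 9:
  2063: Tue/Tue  2064: Thu/Wed  2065: Fri/Fri  2066: Sat/Sat ✓  2067: Sun/Sun  2068: Tue/Mon  2069: Wed/Wed  2070: Thu/Thu  2071: Fri/Fri  2072: Sun/Sat  2073: Mon/Mon  2074: Tue/Tue  2075: Wed/Wed  2076: Fri/Thu  …(36 more)…  2113: Mon/Mon  2114: Tue/Tue  2115: Wed/Wed  2116: Fri/Thu  2117: Sat/Sat ✓  2118: Sun/Sun  2119: Mon/Mon  2120: Wed/Tue  2121: Thu/Thu  2122: Fri/Fri  2123: Sat/Sat ✓  2124: Mon/Sun  2125: Tue/Tue  2126: Wed/Wed
Both conditions hold in: 2066, 2077, 2083, 2094, 2100, 2106, 2117, 2123 — 8.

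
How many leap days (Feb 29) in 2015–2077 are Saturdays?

Leap years in 2015–2077: 16 of them.
Feb 29 weekday advances by 5 (mod 7) from one leap year to the next four years later (or differs when a century non-leap intervenes).
Leap-day weekdays: 2016:Mon 2020:Sat✓ 2024:Thu 2028:Tue 2032:Sun 2036:Fri 2040:Wed 2044:Mon 2048:Sat✓ 2052:Thu 2056:Tue 2060:Sun 2064:Fri 2068:Wed 2072:Mon 2076:Sat✓
Saturday: 2020, 2048, 2076 → 3.

3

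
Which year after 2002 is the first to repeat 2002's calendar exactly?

2013

Two years share a calendar iff Jan 1 falls on the same weekday and both are leap or both are common. 2002: Jan 1 is Tuesday, common year.
2003: Jan 1 Wednesday, common
2004: Jan 1 Thursday, leap
2005: Jan 1 Saturday, common
2006: Jan 1 Sunday, common
2007: Jan 1 Monday, common
2008: Jan 1 Tuesday, leap
2009: Jan 1 Thursday, common
2010: Jan 1 Friday, common
2011: Jan 1 Saturday, common
2012: Jan 1 Sunday, leap
2013: Jan 1 Tuesday, common
2013 matches on both conditions.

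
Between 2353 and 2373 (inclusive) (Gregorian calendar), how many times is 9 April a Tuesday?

Track 9 April's weekday year by year (advancing +1, or +2 across a Feb 29):
  2353: Thu  2354: Fri (+1)  2355: Sat (+1)  2356: Mon (+2)  2357: Tue (+1) ✓
  2358: Wed (+1)  2359: Thu (+1)  2360: Sat (+2)  2361: Sun (+1)  2362: Mon (+1)
  2363: Tue (+1) ✓  2364: Thu (+2)  2365: Fri (+1)  2366: Sat (+1)  2367: Sun (+1)
  2368: Tue (+2) ✓  2369: Wed (+1)  2370: Thu (+1)  2371: Fri (+1)  2372: Sun (+2)
  2373: Mon (+1)
Tuesday years: 2357, 2363, 2368 — 3 in total.

3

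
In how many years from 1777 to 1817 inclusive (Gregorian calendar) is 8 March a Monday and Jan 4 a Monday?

Check each year's weekday for 8 March and Jan 4:
  1777: Sat/Sat  1778: Sun/Sun  1779: Mon/Mon ✓  1780: Wed/Tue  1781: Thu/Thu  1782: Fri/Fri  1783: Sat/Sat  1784: Mon/Sun  1785: Tue/Tue  1786: Wed/Wed  1787: Thu/Thu  1788: Sat/Fri  1789: Sun/Sun  1790: Mon/Mon ✓  …(13 more)…  1804: Thu/Wed  1805: Fri/Fri  1806: Sat/Sat  1807: Sun/Sun  1808: Tue/Mon  1809: Wed/Wed  1810: Thu/Thu  1811: Fri/Fri  1812: Sun/Sat  1813: Mon/Mon ✓  1814: Tue/Tue  1815: Wed/Wed  1816: Fri/Thu  1817: Sat/Sat
Both conditions hold in: 1779, 1790, 1802, 1813 — 4.

4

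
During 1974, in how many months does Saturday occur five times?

4

A month of length L has five Saturdays iff its first Saturday is on day ≤ L−28 (so day 1–3 in a 31-day month, 1–2 in a 30-day month, day 1 in a leap February).
Checking each month of 1974: Jan starts Tue (31d); Feb starts Fri (28d); Mar starts Fri (31d) ✓; Apr starts Mon (30d); May starts Wed (31d); Jun starts Sat (30d) ✓; Jul starts Mon (31d); Aug starts Thu (31d) ✓; Sep starts Sun (30d); Oct starts Tue (31d); Nov starts Fri (30d) ✓; Dec starts Sun (31d).
Five-Saturday months: March, June, August, November → 4.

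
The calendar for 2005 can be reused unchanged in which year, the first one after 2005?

Two years share a calendar iff Jan 1 falls on the same weekday and both are leap or both are common. 2005: Jan 1 is Saturday, common year.
2006: Jan 1 Sunday, common
2007: Jan 1 Monday, common
2008: Jan 1 Tuesday, leap
2009: Jan 1 Thursday, common
2010: Jan 1 Friday, common
2011: Jan 1 Saturday, common
2011 matches on both conditions.

2011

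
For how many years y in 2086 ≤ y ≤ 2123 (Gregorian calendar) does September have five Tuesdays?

September has 30 days; it has five Tuesdays when Tuesday falls among the first (month-length − 28) days — i.e. when September 1 is one of Tuesday/Monday.
September 1 by year: 2086:Sun 2087:Mon✓ 2088:Wed 2089:Thu 2090:Fri 2091:Sat 2092:Mon✓ 2093:Tue✓ 2094:Wed 2095:Thu 2096:Sat 2097:Sun 2098:Mon✓ 2099:Tue✓ 2100:Wed …(8 more)… 2109:Sun 2110:Mon✓ 2111:Tue✓ 2112:Thu 2113:Fri 2114:Sat 2115:Sun 2116:Tue✓ 2117:Wed 2118:Thu 2119:Fri 2120:Sun 2121:Mon✓ 2122:Tue✓ 2123:Wed
Years with five Tuesdays: 2087, 2092, 2093, 2098, 2099, 2104, 2105, 2110, 2111, 2116, 2121, 2122 → 12.

12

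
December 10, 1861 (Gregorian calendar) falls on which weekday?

Tuesday

January 1, 1861 is a Tuesday.
December 10 is day 344 of the year, i.e. 343 days after Jan 1.
343 mod 7 = 0, so advance 0 weekdays from Tuesday: Tuesday.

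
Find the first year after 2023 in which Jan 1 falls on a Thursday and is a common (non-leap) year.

2026

Jan 1 advances by 2 weekdays after a leap year and by 1 after a common year.
2023: Jan 1 is Sunday.
2024: Monday (leap)
2025: Wednesday
2026: Thursday
2026 begins on a Thursday and is a common year.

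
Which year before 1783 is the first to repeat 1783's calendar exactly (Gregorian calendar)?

Two years share a calendar iff Jan 1 falls on the same weekday and both are leap or both are common. 1783: Jan 1 is Wednesday, common year.
1782: Jan 1 Tuesday, common
1781: Jan 1 Monday, common
1780: Jan 1 Saturday, leap
1779: Jan 1 Friday, common
1778: Jan 1 Thursday, common
1777: Jan 1 Wednesday, common
1777 matches on both conditions.

1777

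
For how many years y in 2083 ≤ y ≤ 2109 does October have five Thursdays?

10

October has 31 days; it has five Thursdays when Thursday falls among the first (month-length − 28) days — i.e. when October 1 is one of Thursday/Wednesday/Tuesday.
October 1 by year: 2083:Fri 2084:Sun 2085:Mon 2086:Tue✓ 2087:Wed✓ 2088:Fri 2089:Sat 2090:Sun 2091:Mon 2092:Wed✓ 2093:Thu✓ 2094:Fri 2095:Sat 2096:Mon 2097:Tue✓ 2098:Wed✓ 2099:Thu✓ 2100:Fri 2101:Sat 2102:Sun 2103:Mon 2104:Wed✓ 2105:Thu✓ 2106:Fri 2107:Sat 2108:Mon 2109:Tue✓
Years with five Thursdays: 2086, 2087, 2092, 2093, 2097, 2098, 2099, 2104, 2105, 2109 → 10.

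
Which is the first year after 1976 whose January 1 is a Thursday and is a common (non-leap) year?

1981

Jan 1 advances by 2 weekdays after a leap year and by 1 after a common year.
1976: Jan 1 is Thursday (leap).
1977: Saturday
1978: Sunday
1979: Monday
1980: Tuesday (leap)
1981: Thursday
1981 begins on a Thursday and is a common year.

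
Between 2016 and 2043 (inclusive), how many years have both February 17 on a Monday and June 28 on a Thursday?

Check each year's weekday for February 17 and June 28:
  2016: Wed/Tue  2017: Fri/Wed  2018: Sat/Thu  2019: Sun/Fri  2020: Mon/Sun  2021: Wed/Mon  2022: Thu/Tue  2023: Fri/Wed  2024: Sat/Fri  2025: Mon/Sat  2026: Tue/Sun  2027: Wed/Mon  2028: Thu/Wed  2029: Sat/Thu  2030: Sun/Fri  2031: Mon/Sat  2032: Tue/Mon  2033: Thu/Tue  2034: Fri/Wed  2035: Sat/Thu  2036: Sun/Sat  2037: Tue/Sun  2038: Wed/Mon  2039: Thu/Tue  2040: Fri/Thu  2041: Sun/Fri  2042: Mon/Sat  2043: Tue/Sun
Both conditions hold in: no year — 0.

0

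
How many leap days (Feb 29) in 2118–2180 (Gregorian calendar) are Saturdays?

2

Leap years in 2118–2180: 16 of them.
Feb 29 weekday advances by 5 (mod 7) from one leap year to the next four years later (or differs when a century non-leap intervenes).
Leap-day weekdays: 2120:Thu 2124:Tue 2128:Sun 2132:Fri 2136:Wed 2140:Mon 2144:Sat✓ 2148:Thu 2152:Tue 2156:Sun 2160:Fri 2164:Wed 2168:Mon 2172:Sat✓ 2176:Thu 2180:Tue
Saturday: 2144, 2172 → 2.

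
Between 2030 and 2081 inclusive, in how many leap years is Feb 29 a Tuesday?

Leap years in 2030–2081: 13 of them.
Feb 29 weekday advances by 5 (mod 7) from one leap year to the next four years later (or differs when a century non-leap intervenes).
Leap-day weekdays: 2032:Sun 2036:Fri 2040:Wed 2044:Mon 2048:Sat 2052:Thu 2056:Tue✓ 2060:Sun 2064:Fri 2068:Wed 2072:Mon 2076:Sat 2080:Thu
Tuesday: 2056 → 1.

1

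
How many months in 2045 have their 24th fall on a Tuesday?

2

Check the 24th of each month of 2045: Jan 24: Tue, Feb 24: Fri, Mar 24: Fri, Apr 24: Mon, May 24: Wed, Jun 24: Sat, Jul 24: Mon, Aug 24: Thu, Sep 24: Sun, Oct 24: Tue, Nov 24: Fri, Dec 24: Sun.
Tuesday occurs in January, October — 2 months.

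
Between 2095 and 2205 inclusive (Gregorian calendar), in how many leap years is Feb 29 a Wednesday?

6

Leap years in 2095–2205: 26 of them.
Feb 29 weekday advances by 5 (mod 7) from one leap year to the next four years later (or differs when a century non-leap intervenes).
Leap-day weekdays: 2096:Wed✓ 2104:Fri 2108:Wed✓ 2112:Mon 2116:Sat 2120:Thu 2124:Tue 2128:Sun 2132:Fri 2136:Wed✓ 2140:Mon 2144:Sat 2148:Thu 2152:Tue 2156:Sun 2160:Fri 2164:Wed✓ 2168:Mon 2172:Sat 2176:Thu 2180:Tue 2184:Sun 2188:Fri 2192:Wed✓ 2196:Mon 2204:Wed✓
Wednesday: 2096, 2108, 2136, 2164, 2192, 2204 → 6.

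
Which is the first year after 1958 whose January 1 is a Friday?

Jan 1 advances by 2 weekdays after a leap year and by 1 after a common year.
1958: Jan 1 is Wednesday.
1959: Thursday
1960: Friday (leap)
1960 begins on a Friday

1960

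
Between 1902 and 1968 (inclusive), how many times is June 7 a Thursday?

9

Track June 7's weekday year by year (advancing +1, or +2 across a Feb 29):
  1902: Sat  1903: Sun (+1)  1904: Tue (+2)  1905: Wed (+1)  1906: Thu (+1) ✓
  1907: Fri (+1)  1908: Sun (+2)  1909: Mon (+1)  1910: Tue (+1)  1911: Wed (+1)
  1912: Fri (+2)  1913: Sat (+1)  1914: Sun (+1)  1915: Mon (+1)  … (39 more years) …
  1955: Tue (+1)  1956: Thu (+2) ✓  1957: Fri (+1)  1958: Sat (+1)  1959: Sun (+1)
  1960: Tue (+2)  1961: Wed (+1)  1962: Thu (+1) ✓  1963: Fri (+1)  1964: Sun (+2)
  1965: Mon (+1)  1966: Tue (+1)  1967: Wed (+1)  1968: Fri (+2)
Thursday years: 1906, 1917, 1923, 1928, 1934, 1945, 1951, 1956, 1962 — 9 in total.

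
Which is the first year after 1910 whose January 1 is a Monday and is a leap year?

1912

Jan 1 advances by 2 weekdays after a leap year and by 1 after a common year.
1910: Jan 1 is Saturday.
1911: Sunday
1912: Monday (leap)
1912 begins on a Monday and is a leap year.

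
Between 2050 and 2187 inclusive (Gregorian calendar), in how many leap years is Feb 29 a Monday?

Leap years in 2050–2187: 33 of them.
Feb 29 weekday advances by 5 (mod 7) from one leap year to the next four years later (or differs when a century non-leap intervenes).
Leap-day weekdays: 2052:Thu 2056:Tue 2060:Sun 2064:Fri 2068:Wed 2072:Mon✓ 2076:Sat 2080:Thu 2084:Tue 2088:Sun 2092:Fri 2096:Wed 2104:Fri …(7 more)… 2136:Wed 2140:Mon✓ 2144:Sat 2148:Thu 2152:Tue 2156:Sun 2160:Fri 2164:Wed 2168:Mon✓ 2172:Sat 2176:Thu 2180:Tue 2184:Sun
Monday: 2072, 2112, 2140, 2168 → 4.

4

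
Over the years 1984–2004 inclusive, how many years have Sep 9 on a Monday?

Track Sep 9's weekday year by year (advancing +1, or +2 across a Feb 29):
  1984: Sun  1985: Mon (+1) ✓  1986: Tue (+1)  1987: Wed (+1)  1988: Fri (+2)
  1989: Sat (+1)  1990: Sun (+1)  1991: Mon (+1) ✓  1992: Wed (+2)  1993: Thu (+1)
  1994: Fri (+1)  1995: Sat (+1)  1996: Mon (+2) ✓  1997: Tue (+1)  1998: Wed (+1)
  1999: Thu (+1)  2000: Sat (+2)  2001: Sun (+1)  2002: Mon (+1) ✓  2003: Tue (+1)
  2004: Thu (+2)
Monday years: 1985, 1991, 1996, 2002 — 4 in total.

4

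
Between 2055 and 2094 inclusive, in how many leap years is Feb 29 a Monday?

Leap years in 2055–2094: 10 of them.
Feb 29 weekday advances by 5 (mod 7) from one leap year to the next four years later (or differs when a century non-leap intervenes).
Leap-day weekdays: 2056:Tue 2060:Sun 2064:Fri 2068:Wed 2072:Mon✓ 2076:Sat 2080:Thu 2084:Tue 2088:Sun 2092:Fri
Monday: 2072 → 1.

1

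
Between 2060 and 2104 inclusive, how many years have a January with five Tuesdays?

January has 31 days; it has five Tuesdays when Tuesday falls among the first (month-length − 28) days — i.e. when January 1 is one of Tuesday/Monday/Sunday.
January 1 by year: 2060:Thu 2061:Sat 2062:Sun✓ 2063:Mon✓ 2064:Tue✓ 2065:Thu 2066:Fri 2067:Sat 2068:Sun✓ 2069:Tue✓ 2070:Wed 2071:Thu 2072:Fri 2073:Sun✓ 2074:Mon✓ …(15 more)… 2090:Sun✓ 2091:Mon✓ 2092:Tue✓ 2093:Thu 2094:Fri 2095:Sat 2096:Sun✓ 2097:Tue✓ 2098:Wed 2099:Thu 2100:Fri 2101:Sat 2102:Sun✓ 2103:Mon✓ 2104:Tue✓
Years with five Tuesdays: 2062, 2063, 2064, 2068, 2069, 2073, 2074, 2075, 2079, 2080, 2085, 2086, 2090, 2091, 2092, 2096, 2097, 2102, 2103, 2104 → 20.

20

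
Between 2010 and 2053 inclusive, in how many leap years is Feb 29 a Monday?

Leap years in 2010–2053: 11 of them.
Feb 29 weekday advances by 5 (mod 7) from one leap year to the next four years later (or differs when a century non-leap intervenes).
Leap-day weekdays: 2012:Wed 2016:Mon✓ 2020:Sat 2024:Thu 2028:Tue 2032:Sun 2036:Fri 2040:Wed 2044:Mon✓ 2048:Sat 2052:Thu
Monday: 2016, 2044 → 2.

2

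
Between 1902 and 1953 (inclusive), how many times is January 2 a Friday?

8

Track January 2's weekday year by year (advancing +1, or +2 across a Feb 29):
  1902: Thu  1903: Fri (+1) ✓  1904: Sat (+1)  1905: Mon (+2)  1906: Tue (+1)
  1907: Wed (+1)  1908: Thu (+1)  1909: Sat (+2)  1910: Sun (+1)  1911: Mon (+1)
  1912: Tue (+1)  1913: Thu (+2)  1914: Fri (+1) ✓  1915: Sat (+1)  … (24 more years) …
  1940: Tue (+1)  1941: Thu (+2)  1942: Fri (+1) ✓  1943: Sat (+1)  1944: Sun (+1)
  1945: Tue (+2)  1946: Wed (+1)  1947: Thu (+1)  1948: Fri (+1) ✓  1949: Sun (+2)
  1950: Mon (+1)  1951: Tue (+1)  1952: Wed (+1)  1953: Fri (+2) ✓
Friday years: 1903, 1914, 1920, 1925, 1931, 1942, 1948, 1953 — 8 in total.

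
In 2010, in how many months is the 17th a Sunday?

2

Check the 17th of each month of 2010: Jan 17: Sun, Feb 17: Wed, Mar 17: Wed, Apr 17: Sat, May 17: Mon, Jun 17: Thu, Jul 17: Sat, Aug 17: Tue, Sep 17: Fri, Oct 17: Sun, Nov 17: Wed, Dec 17: Fri.
Sunday occurs in January, October — 2 months.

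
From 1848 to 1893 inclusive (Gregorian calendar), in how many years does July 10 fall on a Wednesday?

6

Track July 10's weekday year by year (advancing +1, or +2 across a Feb 29):
  1848: Mon  1849: Tue (+1)  1850: Wed (+1) ✓  1851: Thu (+1)  1852: Sat (+2)
  1853: Sun (+1)  1854: Mon (+1)  1855: Tue (+1)  1856: Thu (+2)  1857: Fri (+1)
  1858: Sat (+1)  1859: Sun (+1)  1860: Tue (+2)  1861: Wed (+1) ✓  … (18 more years) …
  1880: Sat (+2)  1881: Sun (+1)  1882: Mon (+1)  1883: Tue (+1)  1884: Thu (+2)
  1885: Fri (+1)  1886: Sat (+1)  1887: Sun (+1)  1888: Tue (+2)  1889: Wed (+1) ✓
  1890: Thu (+1)  1891: Fri (+1)  1892: Sun (+2)  1893: Mon (+1)
Wednesday years: 1850, 1861, 1867, 1872, 1878, 1889 — 6 in total.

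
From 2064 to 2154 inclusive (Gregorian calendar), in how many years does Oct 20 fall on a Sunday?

13

Track Oct 20's weekday year by year (advancing +1, or +2 across a Feb 29):
  2064: Mon  2065: Tue (+1)  2066: Wed (+1)  2067: Thu (+1)  2068: Sat (+2)
  2069: Sun (+1) ✓  2070: Mon (+1)  2071: Tue (+1)  2072: Thu (+2)  2073: Fri (+1)
  2074: Sat (+1)  2075: Sun (+1) ✓  2076: Tue (+2)  2077: Wed (+1)  … (63 more years) …
  2141: Fri (+1)  2142: Sat (+1)  2143: Sun (+1) ✓  2144: Tue (+2)  2145: Wed (+1)
  2146: Thu (+1)  2147: Fri (+1)  2148: Sun (+2) ✓  2149: Mon (+1)  2150: Tue (+1)
  2151: Wed (+1)  2152: Fri (+2)  2153: Sat (+1)  2154: Sun (+1) ✓
Sunday years: 2069, 2075, 2080, 2086, 2097, 2109, 2115, 2120, 2126, 2137, 2143, 2148, 2154 — 13 in total.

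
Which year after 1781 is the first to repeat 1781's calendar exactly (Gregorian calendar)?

Two years share a calendar iff Jan 1 falls on the same weekday and both are leap or both are common. 1781: Jan 1 is Monday, common year.
1782: Jan 1 Tuesday, common
1783: Jan 1 Wednesday, common
1784: Jan 1 Thursday, leap
1785: Jan 1 Saturday, common
1786: Jan 1 Sunday, common
1787: Jan 1 Monday, common
1787 matches on both conditions.

1787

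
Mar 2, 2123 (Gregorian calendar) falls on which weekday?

January 1, 2123 is a Friday.
March 2 is day 61 of the year, i.e. 60 days after Jan 1.
60 mod 7 = 4, so advance 4 weekdays from Friday: Tuesday.

Tuesday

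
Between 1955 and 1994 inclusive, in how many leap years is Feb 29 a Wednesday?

2

Leap years in 1955–1994: 10 of them.
Feb 29 weekday advances by 5 (mod 7) from one leap year to the next four years later (or differs when a century non-leap intervenes).
Leap-day weekdays: 1956:Wed✓ 1960:Mon 1964:Sat 1968:Thu 1972:Tue 1976:Sun 1980:Fri 1984:Wed✓ 1988:Mon 1992:Sat
Wednesday: 1956, 1984 → 2.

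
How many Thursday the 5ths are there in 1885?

3

Check the 5th of each month of 1885: Jan 5: Mon, Feb 5: Thu, Mar 5: Thu, Apr 5: Sun, May 5: Tue, Jun 5: Fri, Jul 5: Sun, Aug 5: Wed, Sep 5: Sat, Oct 5: Mon, Nov 5: Thu, Dec 5: Sat.
Thursday occurs in February, March, November — 3 months.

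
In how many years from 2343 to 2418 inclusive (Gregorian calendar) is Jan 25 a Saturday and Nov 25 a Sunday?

0

Check each year's weekday for Jan 25 and Nov 25:
  2343: Mon/Thu  2344: Tue/Sat  2345: Thu/Sun  2346: Fri/Mon  2347: Sat/Tue  2348: Sun/Thu  2349: Tue/Fri  2350: Wed/Sat  2351: Thu/Sun  2352: Fri/Tue  2353: Sun/Wed  2354: Mon/Thu  2355: Tue/Fri  2356: Wed/Sun  …(48 more)…  2405: Tue/Fri  2406: Wed/Sat  2407: Thu/Sun  2408: Fri/Tue  2409: Sun/Wed  2410: Mon/Thu  2411: Tue/Fri  2412: Wed/Sun  2413: Fri/Mon  2414: Sat/Tue  2415: Sun/Wed  2416: Mon/Fri  2417: Wed/Sat  2418: Thu/Sun
Both conditions hold in: no year — 0.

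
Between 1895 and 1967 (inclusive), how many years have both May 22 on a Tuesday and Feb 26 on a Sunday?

Check each year's weekday for May 22 and Feb 26:
  1895: Wed/Tue  1896: Fri/Wed  1897: Sat/Fri  1898: Sun/Sat  1899: Mon/Sun  1900: Tue/Mon  1901: Wed/Tue  1902: Thu/Wed  1903: Fri/Thu  1904: Sun/Fri  1905: Mon/Sun  1906: Tue/Mon  1907: Wed/Tue  1908: Fri/Wed  …(45 more)…  1954: Sat/Fri  1955: Sun/Sat  1956: Tue/Sun ✓  1957: Wed/Tue  1958: Thu/Wed  1959: Fri/Thu  1960: Sun/Fri  1961: Mon/Sun  1962: Tue/Mon  1963: Wed/Tue  1964: Fri/Wed  1965: Sat/Fri  1966: Sun/Sat  1967: Mon/Sun
Both conditions hold in: 1928, 1956 — 2.

2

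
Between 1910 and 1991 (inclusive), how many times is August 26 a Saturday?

Track August 26's weekday year by year (advancing +1, or +2 across a Feb 29):
  1910: Fri  1911: Sat (+1) ✓  1912: Mon (+2)  1913: Tue (+1)  1914: Wed (+1)
  1915: Thu (+1)  1916: Sat (+2) ✓  1917: Sun (+1)  1918: Mon (+1)  1919: Tue (+1)
  1920: Thu (+2)  1921: Fri (+1)  1922: Sat (+1) ✓  1923: Sun (+1)  … (54 more years) …
  1978: Sat (+1) ✓  1979: Sun (+1)  1980: Tue (+2)  1981: Wed (+1)  1982: Thu (+1)
  1983: Fri (+1)  1984: Sun (+2)  1985: Mon (+1)  1986: Tue (+1)  1987: Wed (+1)
  1988: Fri (+2)  1989: Sat (+1) ✓  1990: Sun (+1)  1991: Mon (+1)
Saturday years: 1911, 1916, 1922, 1933, 1939, 1944, 1950, 1961, 1967, 1972, 1978, 1989 — 12 in total.

12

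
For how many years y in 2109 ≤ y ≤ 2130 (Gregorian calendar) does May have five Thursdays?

9

May has 31 days; it has five Thursdays when Thursday falls among the first (month-length − 28) days — i.e. when May 1 is one of Thursday/Wednesday/Tuesday.
May 1 by year: 2109:Wed✓ 2110:Thu✓ 2111:Fri 2112:Sun 2113:Mon 2114:Tue✓ 2115:Wed✓ 2116:Fri 2117:Sat 2118:Sun 2119:Mon 2120:Wed✓ 2121:Thu✓ 2122:Fri 2123:Sat 2124:Mon 2125:Tue✓ 2126:Wed✓ 2127:Thu✓ 2128:Sat 2129:Sun 2130:Mon
Years with five Thursdays: 2109, 2110, 2114, 2115, 2120, 2121, 2125, 2126, 2127 → 9.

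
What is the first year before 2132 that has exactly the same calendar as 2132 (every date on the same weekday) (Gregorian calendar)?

2104

Two years share a calendar iff Jan 1 falls on the same weekday and both are leap or both are common. 2132: Jan 1 is Tuesday, leap year.
2131: Jan 1 Monday, common
2130: Jan 1 Sunday, common
2129: Jan 1 Saturday, common
2128: Jan 1 Thursday, leap
2127: Jan 1 Wednesday, common
2126: Jan 1 Tuesday, common
2125: Jan 1 Monday, common
2124: Jan 1 Saturday, leap
2123: Jan 1 Friday, common
2122: Jan 1 Thursday, common
2121: Jan 1 Wednesday, common
2120: Jan 1 Monday, leap
2119: Jan 1 Sunday, common
2118: Jan 1 Saturday, common
2117: Jan 1 Friday, common
2116: Jan 1 Wednesday, leap
2115: Jan 1 Tuesday, common
2114: Jan 1 Monday, common
2113: Jan 1 Sunday, common
2112: Jan 1 Friday, leap
2111: Jan 1 Thursday, common
2110: Jan 1 Wednesday, common
2109: Jan 1 Tuesday, common
2108: Jan 1 Sunday, leap
2107: Jan 1 Saturday, common
2106: Jan 1 Friday, common
2105: Jan 1 Thursday, common
2104: Jan 1 Tuesday, leap
2104 matches on both conditions.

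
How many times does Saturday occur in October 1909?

5

October 1909 has 31 days and begins on Friday.
The first Saturday is October 2.
Saturdays fall on 2, 9, 16, 23, 30 — that's 5.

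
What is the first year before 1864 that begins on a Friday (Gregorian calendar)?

Jan 1 advances by 2 weekdays after a leap year and by 1 after a common year.
1864: Jan 1 is Friday (leap).
1863: Thursday
1862: Wednesday
1861: Tuesday
1860: Sunday (leap)
1859: Saturday
1858: Friday
1858 begins on a Friday

1858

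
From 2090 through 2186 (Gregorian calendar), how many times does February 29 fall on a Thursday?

3

Leap years in 2090–2186: 23 of them.
Feb 29 weekday advances by 5 (mod 7) from one leap year to the next four years later (or differs when a century non-leap intervenes).
Leap-day weekdays: 2092:Fri 2096:Wed 2104:Fri 2108:Wed 2112:Mon 2116:Sat 2120:Thu✓ 2124:Tue 2128:Sun 2132:Fri 2136:Wed 2140:Mon 2144:Sat 2148:Thu✓ 2152:Tue 2156:Sun 2160:Fri 2164:Wed 2168:Mon 2172:Sat 2176:Thu✓ 2180:Tue 2184:Sun
Thursday: 2120, 2148, 2176 → 3.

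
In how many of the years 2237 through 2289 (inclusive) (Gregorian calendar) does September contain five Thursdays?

September has 30 days; it has five Thursdays when Thursday falls among the first (month-length − 28) days — i.e. when September 1 is one of Thursday/Wednesday.
September 1 by year: 2237:Fri 2238:Sat 2239:Sun 2240:Tue 2241:Wed✓ 2242:Thu✓ 2243:Fri 2244:Sun 2245:Mon 2246:Tue 2247:Wed✓ 2248:Fri 2249:Sat 2250:Sun 2251:Mon …(23 more)… 2275:Wed✓ 2276:Fri 2277:Sat 2278:Sun 2279:Mon 2280:Wed✓ 2281:Thu✓ 2282:Fri 2283:Sat 2284:Mon 2285:Tue 2286:Wed✓ 2287:Thu✓ 2288:Sat 2289:Sun
Years with five Thursdays: 2241, 2242, 2247, 2252, 2253, 2258, 2259, 2264, 2269, 2270, 2275, 2280, 2281, 2286, 2287 → 15.

15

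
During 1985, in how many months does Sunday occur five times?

A month of length L has five Sundays iff its first Sunday is on day ≤ L−28 (so day 1–3 in a 31-day month, 1–2 in a 30-day month, day 1 in a leap February).
Checking each month of 1985: Jan starts Tue (31d); Feb starts Fri (28d); Mar starts Fri (31d) ✓; Apr starts Mon (30d); May starts Wed (31d); Jun starts Sat (30d) ✓; Jul starts Mon (31d); Aug starts Thu (31d); Sep starts Sun (30d) ✓; Oct starts Tue (31d); Nov starts Fri (30d); Dec starts Sun (31d) ✓.
Five-Sunday months: March, June, September, December → 4.

4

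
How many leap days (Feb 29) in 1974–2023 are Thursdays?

Leap years in 1974–2023: 12 of them.
Feb 29 weekday advances by 5 (mod 7) from one leap year to the next four years later (or differs when a century non-leap intervenes).
Leap-day weekdays: 1976:Sun 1980:Fri 1984:Wed 1988:Mon 1992:Sat 1996:Thu✓ 2000:Tue 2004:Sun 2008:Fri 2012:Wed 2016:Mon 2020:Sat
Thursday: 1996 → 1.

1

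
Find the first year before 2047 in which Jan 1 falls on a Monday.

Jan 1 advances by 2 weekdays after a leap year and by 1 after a common year.
2047: Jan 1 is Tuesday.
2046: Monday
2046 begins on a Monday

2046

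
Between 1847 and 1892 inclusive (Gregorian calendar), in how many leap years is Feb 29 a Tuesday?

Leap years in 1847–1892: 12 of them.
Feb 29 weekday advances by 5 (mod 7) from one leap year to the next four years later (or differs when a century non-leap intervenes).
Leap-day weekdays: 1848:Tue✓ 1852:Sun 1856:Fri 1860:Wed 1864:Mon 1868:Sat 1872:Thu 1876:Tue✓ 1880:Sun 1884:Fri 1888:Wed 1892:Mon
Tuesday: 1848, 1876 → 2.

2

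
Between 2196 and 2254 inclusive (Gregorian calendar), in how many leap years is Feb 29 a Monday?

3

Leap years in 2196–2254: 14 of them.
Feb 29 weekday advances by 5 (mod 7) from one leap year to the next four years later (or differs when a century non-leap intervenes).
Leap-day weekdays: 2196:Mon✓ 2204:Wed 2208:Mon✓ 2212:Sat 2216:Thu 2220:Tue 2224:Sun 2228:Fri 2232:Wed 2236:Mon✓ 2240:Sat 2244:Thu 2248:Tue 2252:Sun
Monday: 2196, 2208, 2236 → 3.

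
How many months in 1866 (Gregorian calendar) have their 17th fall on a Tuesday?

2

Check the 17th of each month of 1866: Jan 17: Wed, Feb 17: Sat, Mar 17: Sat, Apr 17: Tue, May 17: Thu, Jun 17: Sun, Jul 17: Tue, Aug 17: Fri, Sep 17: Mon, Oct 17: Wed, Nov 17: Sat, Dec 17: Mon.
Tuesday occurs in April, July — 2 months.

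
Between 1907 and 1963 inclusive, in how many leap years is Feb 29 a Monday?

2

Leap years in 1907–1963: 14 of them.
Feb 29 weekday advances by 5 (mod 7) from one leap year to the next four years later (or differs when a century non-leap intervenes).
Leap-day weekdays: 1908:Sat 1912:Thu 1916:Tue 1920:Sun 1924:Fri 1928:Wed 1932:Mon✓ 1936:Sat 1940:Thu 1944:Tue 1948:Sun 1952:Fri 1956:Wed 1960:Mon✓
Monday: 1932, 1960 → 2.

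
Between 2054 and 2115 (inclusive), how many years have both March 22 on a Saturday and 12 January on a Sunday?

6

Check each year's weekday for March 22 and 12 January:
  2054: Sun/Mon  2055: Mon/Tue  2056: Wed/Wed  2057: Thu/Fri  2058: Fri/Sat  2059: Sat/Sun ✓  2060: Mon/Mon  2061: Tue/Wed  2062: Wed/Thu  2063: Thu/Fri  2064: Sat/Sat  2065: Sun/Mon  2066: Mon/Tue  2067: Tue/Wed  …(34 more)…  2102: Wed/Thu  2103: Thu/Fri  2104: Sat/Sat  2105: Sun/Mon  2106: Mon/Tue  2107: Tue/Wed  2108: Thu/Thu  2109: Fri/Sat  2110: Sat/Sun ✓  2111: Sun/Mon  2112: Tue/Tue  2113: Wed/Thu  2114: Thu/Fri  2115: Fri/Sat
Both conditions hold in: 2059, 2070, 2081, 2087, 2098, 2110 — 6.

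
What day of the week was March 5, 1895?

January 1, 1895 is a Tuesday.
March 5 is day 64 of the year, i.e. 63 days after Jan 1.
63 mod 7 = 0, so advance 0 weekdays from Tuesday: Tuesday.

Tuesday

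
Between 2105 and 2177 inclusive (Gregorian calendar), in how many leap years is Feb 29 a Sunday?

Leap years in 2105–2177: 18 of them.
Feb 29 weekday advances by 5 (mod 7) from one leap year to the next four years later (or differs when a century non-leap intervenes).
Leap-day weekdays: 2108:Wed 2112:Mon 2116:Sat 2120:Thu 2124:Tue 2128:Sun✓ 2132:Fri 2136:Wed 2140:Mon 2144:Sat 2148:Thu 2152:Tue 2156:Sun✓ 2160:Fri 2164:Wed 2168:Mon 2172:Sat 2176:Thu
Sunday: 2128, 2156 → 2.

2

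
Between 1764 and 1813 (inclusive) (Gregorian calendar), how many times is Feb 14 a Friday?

8

Track Feb 14's weekday year by year (advancing +1, or +2 across a Feb 29):
  1764: Tue  1765: Thu (+2)  1766: Fri (+1) ✓  1767: Sat (+1)  1768: Sun (+1)
  1769: Tue (+2)  1770: Wed (+1)  1771: Thu (+1)  1772: Fri (+1) ✓  1773: Sun (+2)
  1774: Mon (+1)  1775: Tue (+1)  1776: Wed (+1)  1777: Fri (+2) ✓  … (22 more years) …
  1800: Fri (+1) ✓  1801: Sat (+1)  1802: Sun (+1)  1803: Mon (+1)  1804: Tue (+1)
  1805: Thu (+2)  1806: Fri (+1) ✓  1807: Sat (+1)  1808: Sun (+1)  1809: Tue (+2)
  1810: Wed (+1)  1811: Thu (+1)  1812: Fri (+1) ✓  1813: Sun (+2)
Friday years: 1766, 1772, 1777, 1783, 1794, 1800, 1806, 1812 — 8 in total.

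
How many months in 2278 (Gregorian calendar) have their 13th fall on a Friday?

Check the 13th of each month of 2278: Jan 13: Sun, Feb 13: Wed, Mar 13: Wed, Apr 13: Sat, May 13: Mon, Jun 13: Thu, Jul 13: Sat, Aug 13: Tue, Sep 13: Fri, Oct 13: Sun, Nov 13: Wed, Dec 13: Fri.
Friday occurs in September, December — 2 months.

2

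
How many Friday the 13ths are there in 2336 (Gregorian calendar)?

2

Check the 13th of each month of 2336: Jan 13: Mon, Feb 13: Thu, Mar 13: Fri, Apr 13: Mon, May 13: Wed, Jun 13: Sat, Jul 13: Mon, Aug 13: Thu, Sep 13: Sun, Oct 13: Tue, Nov 13: Fri, Dec 13: Sun.
Friday occurs in March, November — 2 months.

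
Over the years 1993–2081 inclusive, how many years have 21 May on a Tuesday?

13

Track 21 May's weekday year by year (advancing +1, or +2 across a Feb 29):
  1993: Fri  1994: Sat (+1)  1995: Sun (+1)  1996: Tue (+2) ✓  1997: Wed (+1)
  1998: Thu (+1)  1999: Fri (+1)  2000: Sun (+2)  2001: Mon (+1)  2002: Tue (+1) ✓
  2003: Wed (+1)  2004: Fri (+2)  2005: Sat (+1)  2006: Sun (+1)  … (61 more years) …
  2068: Mon (+2)  2069: Tue (+1) ✓  2070: Wed (+1)  2071: Thu (+1)  2072: Sat (+2)
  2073: Sun (+1)  2074: Mon (+1)  2075: Tue (+1) ✓  2076: Thu (+2)  2077: Fri (+1)
  2078: Sat (+1)  2079: Sun (+1)  2080: Tue (+2) ✓  2081: Wed (+1)
Tuesday years: 1996, 2002, 2013, 2019, 2024, 2030, 2041, 2047, 2052, 2058, 2069, 2075, 2080 — 13 in total.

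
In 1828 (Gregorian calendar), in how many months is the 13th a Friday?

1

Check the 13th of each month of 1828: Jan 13: Sun, Feb 13: Wed, Mar 13: Thu, Apr 13: Sun, May 13: Tue, Jun 13: Fri, Jul 13: Sun, Aug 13: Wed, Sep 13: Sat, Oct 13: Mon, Nov 13: Thu, Dec 13: Sat.
Friday occurs in June — 1 month.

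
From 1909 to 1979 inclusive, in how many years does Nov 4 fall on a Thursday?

Track Nov 4's weekday year by year (advancing +1, or +2 across a Feb 29):
  1909: Thu ✓  1910: Fri (+1)  1911: Sat (+1)  1912: Mon (+2)  1913: Tue (+1)
  1914: Wed (+1)  1915: Thu (+1) ✓  1916: Sat (+2)  1917: Sun (+1)  1918: Mon (+1)
  1919: Tue (+1)  1920: Thu (+2) ✓  1921: Fri (+1)  1922: Sat (+1)  … (43 more years) …
  1966: Fri (+1)  1967: Sat (+1)  1968: Mon (+2)  1969: Tue (+1)  1970: Wed (+1)
  1971: Thu (+1) ✓  1972: Sat (+2)  1973: Sun (+1)  1974: Mon (+1)  1975: Tue (+1)
  1976: Thu (+2) ✓  1977: Fri (+1)  1978: Sat (+1)  1979: Sun (+1)
Thursday years: 1909, 1915, 1920, 1926, 1937, 1943, 1948, 1954, 1965, 1971, 1976 — 11 in total.

11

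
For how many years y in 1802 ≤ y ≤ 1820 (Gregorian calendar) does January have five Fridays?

January has 31 days; it has five Fridays when Friday falls among the first (month-length − 28) days — i.e. when January 1 is one of Friday/Thursday/Wednesday.
January 1 by year: 1802:Fri✓ 1803:Sat 1804:Sun 1805:Tue 1806:Wed✓ 1807:Thu✓ 1808:Fri✓ 1809:Sun 1810:Mon 1811:Tue 1812:Wed✓ 1813:Fri✓ 1814:Sat 1815:Sun 1816:Mon 1817:Wed✓ 1818:Thu✓ 1819:Fri✓ 1820:Sat
Years with five Fridays: 1802, 1806, 1807, 1808, 1812, 1813, 1817, 1818, 1819 → 9.

9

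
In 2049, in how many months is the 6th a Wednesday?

Check the 6th of each month of 2049: Jan 6: Wed, Feb 6: Sat, Mar 6: Sat, Apr 6: Tue, May 6: Thu, Jun 6: Sun, Jul 6: Tue, Aug 6: Fri, Sep 6: Mon, Oct 6: Wed, Nov 6: Sat, Dec 6: Mon.
Wednesday occurs in January, October — 2 months.

2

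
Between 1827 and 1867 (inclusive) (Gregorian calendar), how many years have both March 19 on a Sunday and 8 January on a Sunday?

4

Check each year's weekday for March 19 and 8 January:
  1827: Mon/Mon  1828: Wed/Tue  1829: Thu/Thu  1830: Fri/Fri  1831: Sat/Sat  1832: Mon/Sun  1833: Tue/Tue  1834: Wed/Wed  1835: Thu/Thu  1836: Sat/Fri  1837: Sun/Sun ✓  1838: Mon/Mon  1839: Tue/Tue  1840: Thu/Wed  …(13 more)…  1854: Sun/Sun ✓  1855: Mon/Mon  1856: Wed/Tue  1857: Thu/Thu  1858: Fri/Fri  1859: Sat/Sat  1860: Mon/Sun  1861: Tue/Tue  1862: Wed/Wed  1863: Thu/Thu  1864: Sat/Fri  1865: Sun/Sun ✓  1866: Mon/Mon  1867: Tue/Tue
Both conditions hold in: 1837, 1843, 1854, 1865 — 4.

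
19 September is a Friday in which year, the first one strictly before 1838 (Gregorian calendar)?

1834

From one year to the next, a fixed date's weekday advances by 1, or by 2 when a Feb 29 lies between the two dates.
1838: September 19 is Wednesday.
1837: Tuesday (−1)
1836: Monday (−1)
1835: Saturday (−2)
1834: Friday (−1)
19 September falls on a Friday in 1834.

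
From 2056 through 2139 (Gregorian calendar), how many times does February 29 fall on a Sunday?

3

Leap years in 2056–2139: 20 of them.
Feb 29 weekday advances by 5 (mod 7) from one leap year to the next four years later (or differs when a century non-leap intervenes).
Leap-day weekdays: 2056:Tue 2060:Sun✓ 2064:Fri 2068:Wed 2072:Mon 2076:Sat 2080:Thu 2084:Tue 2088:Sun✓ 2092:Fri 2096:Wed 2104:Fri 2108:Wed 2112:Mon 2116:Sat 2120:Thu 2124:Tue 2128:Sun✓ 2132:Fri 2136:Wed
Sunday: 2060, 2088, 2128 → 3.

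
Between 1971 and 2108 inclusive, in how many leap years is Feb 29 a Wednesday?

Leap years in 1971–2108: 34 of them.
Feb 29 weekday advances by 5 (mod 7) from one leap year to the next four years later (or differs when a century non-leap intervenes).
Leap-day weekdays: 1972:Tue 1976:Sun 1980:Fri 1984:Wed✓ 1988:Mon 1992:Sat 1996:Thu 2000:Tue 2004:Sun 2008:Fri 2012:Wed✓ 2016:Mon 2020:Sat …(8 more)… 2056:Tue 2060:Sun 2064:Fri 2068:Wed✓ 2072:Mon 2076:Sat 2080:Thu 2084:Tue 2088:Sun 2092:Fri 2096:Wed✓ 2104:Fri 2108:Wed✓
Wednesday: 1984, 2012, 2040, 2068, 2096, 2108 → 6.

6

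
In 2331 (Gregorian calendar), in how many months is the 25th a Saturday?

Check the 25th of each month of 2331: Jan 25: Sun, Feb 25: Wed, Mar 25: Wed, Apr 25: Sat, May 25: Mon, Jun 25: Thu, Jul 25: Sat, Aug 25: Tue, Sep 25: Fri, Oct 25: Sun, Nov 25: Wed, Dec 25: Fri.
Saturday occurs in April, July — 2 months.

2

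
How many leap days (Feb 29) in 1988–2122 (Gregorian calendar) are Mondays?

Leap years in 1988–2122: 33 of them.
Feb 29 weekday advances by 5 (mod 7) from one leap year to the next four years later (or differs when a century non-leap intervenes).
Leap-day weekdays: 1988:Mon✓ 1992:Sat 1996:Thu 2000:Tue 2004:Sun 2008:Fri 2012:Wed 2016:Mon✓ 2020:Sat 2024:Thu 2028:Tue 2032:Sun 2036:Fri …(7 more)… 2068:Wed 2072:Mon✓ 2076:Sat 2080:Thu 2084:Tue 2088:Sun 2092:Fri 2096:Wed 2104:Fri 2108:Wed 2112:Mon✓ 2116:Sat 2120:Thu
Monday: 1988, 2016, 2044, 2072, 2112 → 5.

5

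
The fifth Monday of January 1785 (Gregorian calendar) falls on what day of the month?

January 1, 1785 is a Saturday, so the first Monday is the 3rd.
The fifth Monday is 3 + 28 = 31.

31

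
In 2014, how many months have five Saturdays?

4

A month of length L has five Saturdays iff its first Saturday is on day ≤ L−28 (so day 1–3 in a 31-day month, 1–2 in a 30-day month, day 1 in a leap February).
Checking each month of 2014: Jan starts Wed (31d); Feb starts Sat (28d); Mar starts Sat (31d) ✓; Apr starts Tue (30d); May starts Thu (31d) ✓; Jun starts Sun (30d); Jul starts Tue (31d); Aug starts Fri (31d) ✓; Sep starts Mon (30d); Oct starts Wed (31d); Nov starts Sat (30d) ✓; Dec starts Mon (31d).
Five-Saturday months: March, May, August, November → 4.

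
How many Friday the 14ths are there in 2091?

2

Check the 14th of each month of 2091: Jan 14: Sun, Feb 14: Wed, Mar 14: Wed, Apr 14: Sat, May 14: Mon, Jun 14: Thu, Jul 14: Sat, Aug 14: Tue, Sep 14: Fri, Oct 14: Sun, Nov 14: Wed, Dec 14: Fri.
Friday occurs in September, December — 2 months.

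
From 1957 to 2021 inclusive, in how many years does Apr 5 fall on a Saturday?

Track Apr 5's weekday year by year (advancing +1, or +2 across a Feb 29):
  1957: Fri  1958: Sat (+1) ✓  1959: Sun (+1)  1960: Tue (+2)  1961: Wed (+1)
  1962: Thu (+1)  1963: Fri (+1)  1964: Sun (+2)  1965: Mon (+1)  1966: Tue (+1)
  1967: Wed (+1)  1968: Fri (+2)  1969: Sat (+1) ✓  1970: Sun (+1)  … (37 more years) …
  2008: Sat (+2) ✓  2009: Sun (+1)  2010: Mon (+1)  2011: Tue (+1)  2012: Thu (+2)
  2013: Fri (+1)  2014: Sat (+1) ✓  2015: Sun (+1)  2016: Tue (+2)  2017: Wed (+1)
  2018: Thu (+1)  2019: Fri (+1)  2020: Sun (+2)  2021: Mon (+1)
Saturday years: 1958, 1969, 1975, 1980, 1986, 1997, 2003, 2008, 2014 — 9 in total.

9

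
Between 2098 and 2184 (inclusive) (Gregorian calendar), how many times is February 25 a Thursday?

Track February 25's weekday year by year (advancing +1, or +2 across a Feb 29):
  2098: Tue  2099: Wed (+1)  2100: Thu (+1) ✓  2101: Fri (+1)  2102: Sat (+1)
  2103: Sun (+1)  2104: Mon (+1)  2105: Wed (+2)  2106: Thu (+1) ✓  2107: Fri (+1)
  2108: Sat (+1)  2109: Mon (+2)  2110: Tue (+1)  2111: Wed (+1)  … (59 more years) …
  2171: Mon (+1)  2172: Tue (+1)  2173: Thu (+2) ✓  2174: Fri (+1)  2175: Sat (+1)
  2176: Sun (+1)  2177: Tue (+2)  2178: Wed (+1)  2179: Thu (+1) ✓  2180: Fri (+1)
  2181: Sun (+2)  2182: Mon (+1)  2183: Tue (+1)  2184: Wed (+1)
Thursday years: 2100, 2106, 2112, 2117, 2123, 2134, 2140, 2145, 2151, 2162, 2168, 2173, 2179 — 13 in total.

13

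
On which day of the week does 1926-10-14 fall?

January 1, 1926 is a Friday.
October 14 is day 287 of the year, i.e. 286 days after Jan 1.
286 mod 7 = 6, so advance 6 weekdays from Friday: Thursday.

Thursday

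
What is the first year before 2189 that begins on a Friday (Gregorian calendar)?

Jan 1 advances by 2 weekdays after a leap year and by 1 after a common year.
2189: Jan 1 is Thursday.
2188: Tuesday (leap)
2187: Monday
2186: Sunday
2185: Saturday
2184: Thursday (leap)
2183: Wednesday
2182: Tuesday
2181: Monday
2180: Saturday (leap)
2179: Friday
2179 begins on a Friday

2179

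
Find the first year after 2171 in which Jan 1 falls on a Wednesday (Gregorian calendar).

Jan 1 advances by 2 weekdays after a leap year and by 1 after a common year.
2171: Jan 1 is Tuesday.
2172: Wednesday (leap)
2172 begins on a Wednesday

2172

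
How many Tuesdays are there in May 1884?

May 1884 has 31 days and begins on Thursday.
The first Tuesday is May 6.
Tuesdays fall on 6, 13, 20, 27 — that's 4.

4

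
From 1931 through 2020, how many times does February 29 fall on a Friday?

3

Leap years in 1931–2020: 23 of them.
Feb 29 weekday advances by 5 (mod 7) from one leap year to the next four years later (or differs when a century non-leap intervenes).
Leap-day weekdays: 1932:Mon 1936:Sat 1940:Thu 1944:Tue 1948:Sun 1952:Fri✓ 1956:Wed 1960:Mon 1964:Sat 1968:Thu 1972:Tue 1976:Sun 1980:Fri✓ 1984:Wed 1988:Mon 1992:Sat 1996:Thu 2000:Tue 2004:Sun 2008:Fri✓ 2012:Wed 2016:Mon 2020:Sat
Friday: 1952, 1980, 2008 → 3.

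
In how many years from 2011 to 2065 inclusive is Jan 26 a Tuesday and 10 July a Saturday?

Check each year's weekday for Jan 26 and 10 July:
  2011: Wed/Sun  2012: Thu/Tue  2013: Sat/Wed  2014: Sun/Thu  2015: Mon/Fri  2016: Tue/Sun  2017: Thu/Mon  2018: Fri/Tue  2019: Sat/Wed  2020: Sun/Fri  2021: Tue/Sat ✓  2022: Wed/Sun  2023: Thu/Mon  2024: Fri/Wed  …(27 more)…  2052: Fri/Wed  2053: Sun/Thu  2054: Mon/Fri  2055: Tue/Sat ✓  2056: Wed/Mon  2057: Fri/Tue  2058: Sat/Wed  2059: Sun/Thu  2060: Mon/Sat  2061: Wed/Sun  2062: Thu/Mon  2063: Fri/Tue  2064: Sat/Thu  2065: Mon/Fri
Both conditions hold in: 2021, 2027, 2038, 2049, 2055 — 5.

5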